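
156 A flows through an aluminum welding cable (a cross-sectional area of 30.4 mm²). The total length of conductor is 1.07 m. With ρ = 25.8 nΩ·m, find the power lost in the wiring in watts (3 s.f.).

ρ = 25.8 nΩ·m = 2.58×10^-8 Ω·m
A = 30.4 mm² = 3.040e-05 m²
R = ρL/A = (2.58×10^-8)(1.07)/(3.040e-05) = 9.081×10^-4 Ω
P = I²R = (156)² × 9.081×10^-4 = 22.1 W

22.1 W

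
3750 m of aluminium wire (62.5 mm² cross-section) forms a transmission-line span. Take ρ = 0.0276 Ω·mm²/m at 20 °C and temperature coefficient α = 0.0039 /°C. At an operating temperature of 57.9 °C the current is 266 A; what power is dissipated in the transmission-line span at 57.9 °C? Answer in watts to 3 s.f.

ρ = 0.0276 Ω·mm²/m = 2.76×10^-8 Ω·m
A = 62.5 mm² = 6.250e-05 m²
R₍20₎ = ρL/A = (2.76×10^-8)(3750)/(6.250e-05) = 1.656 Ω
R₍57.9₎ = R₍20₎(1 + αΔT) = 1.656 × (1 + 0.0039×37.9) = 1.901 Ω
P = I²R = (266)² × 1.901 = 1.34×10^5 W

1.34×10^5 W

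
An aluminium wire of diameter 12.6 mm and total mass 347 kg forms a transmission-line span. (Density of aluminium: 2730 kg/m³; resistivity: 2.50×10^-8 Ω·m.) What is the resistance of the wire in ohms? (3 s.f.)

0.204 Ω

A = π(d/2)² = π(6.3000e-03 m)² = 1.2469e-04 m²
L = m/(density·A) = 347/(2730×1.2469e-04) = 1019 m
R = ρL/A = (2.50×10^-8)(1019)/(1.2469e-04) = 0.204 Ω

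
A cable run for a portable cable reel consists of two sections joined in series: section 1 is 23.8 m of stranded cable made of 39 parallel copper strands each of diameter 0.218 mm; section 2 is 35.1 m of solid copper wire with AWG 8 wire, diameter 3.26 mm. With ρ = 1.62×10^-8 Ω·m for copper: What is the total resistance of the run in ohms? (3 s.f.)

Section 1: A_strand = π(1.0900e-04)² = 3.733e-08 m²; R₁ = ρL/(N·A_s) = (1.62×10^-8)(23.8)/(39×3.733e-08) = 0.2649 Ω
Section 2: A = π(3.26/2 mm)² = π(1.6300e-03 m)² = 8.347e-06 m²
R₂ = (1.62×10^-8)(35.1)/(8.347e-06) = 0.06812 Ω
R = R₁ + R₂ = 0.333 Ω

0.333 Ω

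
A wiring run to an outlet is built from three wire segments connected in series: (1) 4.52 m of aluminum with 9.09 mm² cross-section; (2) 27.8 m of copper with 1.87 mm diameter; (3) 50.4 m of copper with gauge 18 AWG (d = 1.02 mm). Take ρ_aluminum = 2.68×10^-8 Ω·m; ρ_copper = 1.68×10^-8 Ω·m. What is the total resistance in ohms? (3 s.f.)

1.22 Ω

Seg 1: A = 9.09 mm² = 9.090e-06 m²
R_1 = (2.68×10^-8)(4.52)/(9.090e-06) = 0.01333 Ω
Seg 2: A = π(d/2)² = π(9.3500e-04 m)² = 2.746e-06 m²
R_2 = (1.68×10^-8)(27.8)/(2.746e-06) = 0.1701 Ω
Seg 3: A = π(1.02/2 mm)² = π(5.1000e-04 m)² = 8.171e-07 m²
R_3 = (1.68×10^-8)(50.4)/(8.171e-07) = 1.036 Ω
R_total = R_1 + R_2 + R_3 = 1.22 Ω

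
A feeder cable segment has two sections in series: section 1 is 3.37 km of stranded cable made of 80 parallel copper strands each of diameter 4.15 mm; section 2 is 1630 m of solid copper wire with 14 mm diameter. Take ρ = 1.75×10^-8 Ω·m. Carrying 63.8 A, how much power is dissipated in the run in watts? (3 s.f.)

Section 1: A_strand = π(2.0750e-03)² = 1.353e-05 m²; R₁ = ρL/(N·A_s) = (1.75×10^-8)(3370)/(80×1.353e-05) = 0.0545 Ω
Section 2: A = π(d/2)² = π(7.0000e-03 m)² = 1.539e-04 m²
R₂ = (1.75×10^-8)(1630)/(1.539e-04) = 0.1853 Ω
R = R₁ + R₂ = 0.2398 Ω
P = I²R = (63.8)² × 0.2398 = 976 W

976 W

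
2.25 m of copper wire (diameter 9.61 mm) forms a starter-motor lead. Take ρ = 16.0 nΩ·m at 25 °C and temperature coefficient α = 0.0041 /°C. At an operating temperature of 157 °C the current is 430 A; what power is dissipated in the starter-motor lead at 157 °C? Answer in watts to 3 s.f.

141 W

ρ = 16.0 nΩ·m = 1.60×10^-8 Ω·m
A = π(d/2)² = π(4.8050e-03 m)² = 7.253e-05 m²
R₍25₎ = ρL/A = (1.60×10^-8)(2.25)/(7.253e-05) = 4.963×10^-4 Ω
R₍157₎ = R₍25₎(1 + αΔT) = 4.963×10^-4 × (1 + 0.0041×132) = 7.649×10^-4 Ω
P = I²R = (430)² × 7.649×10^-4 = 141 W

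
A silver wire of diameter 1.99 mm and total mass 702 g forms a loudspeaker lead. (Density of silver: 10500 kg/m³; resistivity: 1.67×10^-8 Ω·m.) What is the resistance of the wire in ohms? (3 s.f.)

A = π(d/2)² = π(9.9500e-04 m)² = 3.1103e-06 m²
L = m/(density·A) = 0.702/(10500×3.1103e-06) = 21.5 m
R = ρL/A = (1.67×10^-8)(21.5)/(3.1103e-06) = 0.115 Ω

0.115 Ω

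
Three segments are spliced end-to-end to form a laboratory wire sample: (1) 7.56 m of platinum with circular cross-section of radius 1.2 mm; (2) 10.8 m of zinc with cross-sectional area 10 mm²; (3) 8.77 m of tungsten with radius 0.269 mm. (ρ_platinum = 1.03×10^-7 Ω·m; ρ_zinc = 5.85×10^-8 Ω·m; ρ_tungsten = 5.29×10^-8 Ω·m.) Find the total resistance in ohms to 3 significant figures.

Seg 1: A = πr² = π(1.2000e-03 m)² = 4.524e-06 m²
R_1 = (1.03×10^-7)(7.56)/(4.524e-06) = 0.1721 Ω
Seg 2: A = 10 mm² = 1.000e-05 m²
R_2 = (5.85×10^-8)(10.8)/(1.000e-05) = 0.06318 Ω
Seg 3: A = πr² = π(2.6900e-04 m)² = 2.273e-07 m²
R_3 = (5.29×10^-8)(8.77)/(2.273e-07) = 2.041 Ω
R_total = R_1 + R_2 + R_3 = 2.28 Ω

2.28 Ω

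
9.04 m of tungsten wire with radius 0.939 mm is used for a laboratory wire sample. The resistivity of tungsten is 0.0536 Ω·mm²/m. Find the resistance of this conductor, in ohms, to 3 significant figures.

ρ = 0.0536 Ω·mm²/m = 5.36×10^-8 Ω·m
A = πr² = π(9.3900e-04 m)² = 2.770e-06 m²
R = ρL/A = (5.36×10^-8)(9.04 m)/(2.770e-06 m²) = 0.175 Ω

0.175 Ω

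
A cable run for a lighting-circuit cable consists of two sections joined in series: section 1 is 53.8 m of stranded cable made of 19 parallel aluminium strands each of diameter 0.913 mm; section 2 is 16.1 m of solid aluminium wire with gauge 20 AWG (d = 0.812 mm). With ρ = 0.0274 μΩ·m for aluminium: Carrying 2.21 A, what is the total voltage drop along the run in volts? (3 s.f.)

ρ = 0.0274 μΩ·m = 2.74×10^-8 Ω·m
Section 1: A_strand = π(4.5650e-04)² = 6.547e-07 m²; R₁ = ρL/(N·A_s) = (2.74×10^-8)(53.8)/(19×6.547e-07) = 0.1185 Ω
Section 2: A = π(0.812/2 mm)² = π(4.0600e-04 m)² = 5.178e-07 m²
R₂ = (2.74×10^-8)(16.1)/(5.178e-07) = 0.8519 Ω
R = R₁ + R₂ = 0.9704 Ω
V = IR = 2.21 × 0.9704 = 2.14 V

2.14 V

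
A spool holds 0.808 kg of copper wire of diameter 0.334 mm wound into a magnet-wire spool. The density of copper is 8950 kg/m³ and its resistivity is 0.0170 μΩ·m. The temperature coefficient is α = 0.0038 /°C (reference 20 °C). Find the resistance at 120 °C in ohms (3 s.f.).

ρ = 0.0170 μΩ·m = 1.70×10^-8 Ω·m
A = π(d/2)² = π(1.6700e-04 m)² = 8.7616e-08 m²
L = m/(density·A) = 0.808/(8950×8.7616e-08) = 1030 m
R = ρL/A = (1.70×10^-8)(1030)/(8.7616e-08) = 199.9 Ω
R(120 °C) = 199.9 × (1 + 0.0038×100) = 276 Ω

276 Ω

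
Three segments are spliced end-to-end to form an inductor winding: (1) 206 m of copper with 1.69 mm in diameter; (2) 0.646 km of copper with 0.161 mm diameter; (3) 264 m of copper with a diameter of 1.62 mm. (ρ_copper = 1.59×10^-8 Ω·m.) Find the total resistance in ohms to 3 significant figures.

508 Ω

Seg 1: A = π(d/2)² = π(8.4500e-04 m)² = 2.243e-06 m²
R_1 = (1.59×10^-8)(206)/(2.243e-06) = 1.46 Ω
Seg 2: A = π(d/2)² = π(8.0500e-05 m)² = 2.036e-08 m²
R_2 = (1.59×10^-8)(646)/(2.036e-08) = 504.5 Ω
Seg 3: A = π(d/2)² = π(8.1000e-04 m)² = 2.061e-06 m²
R_3 = (1.59×10^-8)(264)/(2.061e-06) = 2.036 Ω
R_total = R_1 + R_2 + R_3 = 508 Ω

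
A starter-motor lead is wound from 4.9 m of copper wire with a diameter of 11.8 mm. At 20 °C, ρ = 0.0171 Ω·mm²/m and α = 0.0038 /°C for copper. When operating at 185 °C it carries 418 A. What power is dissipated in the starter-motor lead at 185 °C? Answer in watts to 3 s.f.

ρ = 0.0171 Ω·mm²/m = 1.71×10^-8 Ω·m
A = π(d/2)² = π(5.9000e-03 m)² = 1.094e-04 m²
R₍20₎ = ρL/A = (1.71×10^-8)(4.9)/(1.094e-04) = 7.662×10^-4 Ω
R₍185₎ = R₍20₎(1 + αΔT) = 7.662×10^-4 × (1 + 0.0038×165) = 0.001247 Ω
P = I²R = (418)² × 0.001247 = 218 W

218 W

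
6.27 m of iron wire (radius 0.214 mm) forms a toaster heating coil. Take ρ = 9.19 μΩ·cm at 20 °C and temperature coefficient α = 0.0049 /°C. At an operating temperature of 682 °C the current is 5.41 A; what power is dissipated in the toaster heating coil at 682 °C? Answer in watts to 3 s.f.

497 W

ρ = 9.19 μΩ·cm = 9.19×10^-8 Ω·m
A = πr² = π(2.1400e-04 m)² = 1.439e-07 m²
R₍20₎ = ρL/A = (9.19×10^-8)(6.27)/(1.439e-07) = 4.005 Ω
R₍682₎ = R₍20₎(1 + αΔT) = 4.005 × (1 + 0.0049×662) = 17 Ω
P = I²R = (5.41)² × 17 = 497 W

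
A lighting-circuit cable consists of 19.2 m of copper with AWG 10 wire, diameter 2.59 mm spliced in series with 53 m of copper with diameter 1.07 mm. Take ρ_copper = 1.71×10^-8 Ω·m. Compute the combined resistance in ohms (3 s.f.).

Segment 1: A = π(2.59/2 mm)² = π(1.2950e-03 m)² = 5.269e-06 m²
R₁ = ρL/A = (1.71×10^-8)(19.2)/(5.269e-06) = 0.06232 Ω
Segment 2: A = π(d/2)² = π(5.3500e-04 m)² = 8.992e-07 m²
R₂ = (1.71×10^-8)(53)/(8.992e-07) = 1.008 Ω
R = R₁ + R₂ = 1.07 Ω

1.07 Ω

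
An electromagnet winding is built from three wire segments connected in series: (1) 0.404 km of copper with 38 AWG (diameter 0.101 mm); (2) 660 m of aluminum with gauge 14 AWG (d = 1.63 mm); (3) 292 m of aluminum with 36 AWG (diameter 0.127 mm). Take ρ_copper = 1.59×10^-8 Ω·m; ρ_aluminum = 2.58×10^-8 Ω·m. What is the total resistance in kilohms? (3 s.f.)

Seg 1: A = π(0.101/2 mm)² = π(5.0500e-05 m)² = 8.012e-09 m²
R_1 = (1.59×10^-8)(404)/(8.012e-09) = 801.8 Ω
Seg 2: A = π(1.63/2 mm)² = π(8.1500e-04 m)² = 2.087e-06 m²
R_2 = (2.58×10^-8)(660)/(2.087e-06) = 8.16 Ω
Seg 3: A = π(0.127/2 mm)² = π(6.3500e-05 m)² = 1.267e-08 m²
R_3 = (2.58×10^-8)(292)/(1.267e-08) = 594.7 Ω
R_total = R_1 + R_2 + R_3 = 1.40 kΩ

1.40 kΩ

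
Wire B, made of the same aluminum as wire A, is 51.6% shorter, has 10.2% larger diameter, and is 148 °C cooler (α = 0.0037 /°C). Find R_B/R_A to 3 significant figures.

R ∝ ρL/d² with ρ ∝ (1+αΔT), so R_B/R_A = (1 − 51.6/100) × (1 + 10.2/100)⁻² × (1 − 0.0037×148)
= 0.484 × 0.8235 × 0.4524 = 0.180

0.180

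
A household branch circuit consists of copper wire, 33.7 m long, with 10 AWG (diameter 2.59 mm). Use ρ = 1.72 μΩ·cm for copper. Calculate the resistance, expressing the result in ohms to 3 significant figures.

0.110 Ω

ρ = 1.72 μΩ·cm = 1.72×10^-8 Ω·m
A = π(2.59/2 mm)² = π(1.2950e-03 m)² = 5.269e-06 m²
R = ρL/A = (1.72×10^-8)(33.7 m)/(5.269e-06 m²) = 0.110 Ω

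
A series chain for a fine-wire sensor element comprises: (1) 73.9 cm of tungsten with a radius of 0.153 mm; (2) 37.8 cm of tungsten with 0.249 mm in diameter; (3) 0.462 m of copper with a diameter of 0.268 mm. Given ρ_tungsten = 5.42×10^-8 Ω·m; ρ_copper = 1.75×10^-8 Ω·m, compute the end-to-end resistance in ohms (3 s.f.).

1.11 Ω

Seg 1: A = πr² = π(1.5300e-04 m)² = 7.354e-08 m²
R_1 = (5.42×10^-8)(0.739)/(7.354e-08) = 0.5446 Ω
Seg 2: A = π(d/2)² = π(1.2450e-04 m)² = 4.870e-08 m²
R_2 = (5.42×10^-8)(0.378)/(4.870e-08) = 0.4207 Ω
Seg 3: A = π(d/2)² = π(1.3400e-04 m)² = 5.641e-08 m²
R_3 = (1.75×10^-8)(0.462)/(5.641e-08) = 0.1433 Ω
R_total = R_1 + R_2 + R_3 = 1.11 Ω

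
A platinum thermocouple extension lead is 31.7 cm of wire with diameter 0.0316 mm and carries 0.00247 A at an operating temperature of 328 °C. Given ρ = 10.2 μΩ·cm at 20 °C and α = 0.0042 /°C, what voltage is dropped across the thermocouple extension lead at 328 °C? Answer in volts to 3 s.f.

ρ = 10.2 μΩ·cm = 1.02×10^-7 Ω·m
A = π(d/2)² = π(1.5800e-05 m)² = 7.843e-10 m²
R₍20₎ = ρL/A = (1.02×10^-7)(0.317)/(7.843e-10) = 41.23 Ω
R₍328₎ = R₍20₎(1 + αΔT) = 41.23 × (1 + 0.0042×308) = 94.56 Ω
V = IR = 0.00247 × 94.56 = 0.234 V

0.234 V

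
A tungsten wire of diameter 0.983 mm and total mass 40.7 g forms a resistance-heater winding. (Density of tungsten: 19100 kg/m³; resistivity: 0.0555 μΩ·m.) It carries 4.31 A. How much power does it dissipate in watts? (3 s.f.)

3.81 W

ρ = 0.0555 μΩ·m = 5.55×10^-8 Ω·m
A = π(d/2)² = π(4.9150e-04 m)² = 7.5892e-07 m²
L = m/(density·A) = 0.0407/(19100×7.5892e-07) = 2.808 m
R = ρL/A = (5.55×10^-8)(2.808)/(7.5892e-07) = 0.2053 Ω
P = I²R = (4.31)² × 0.2053 = 3.81 W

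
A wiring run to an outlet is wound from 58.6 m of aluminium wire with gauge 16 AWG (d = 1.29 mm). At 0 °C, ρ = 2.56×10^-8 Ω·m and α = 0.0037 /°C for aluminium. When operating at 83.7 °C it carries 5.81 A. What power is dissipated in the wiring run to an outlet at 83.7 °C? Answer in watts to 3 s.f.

A = π(1.29/2 mm)² = π(6.4500e-04 m)² = 1.307e-06 m²
R₍0₎ = ρL/A = (2.56×10^-8)(58.6)/(1.307e-06) = 1.148 Ω
R₍83.7₎ = R₍0₎(1 + αΔT) = 1.148 × (1 + 0.0037×83.7) = 1.503 Ω
P = I²R = (5.81)² × 1.503 = 50.7 W

50.7 W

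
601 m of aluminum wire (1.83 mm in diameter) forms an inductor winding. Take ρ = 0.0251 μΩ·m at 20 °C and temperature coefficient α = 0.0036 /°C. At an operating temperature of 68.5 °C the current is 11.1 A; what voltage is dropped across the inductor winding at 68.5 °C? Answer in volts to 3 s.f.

74.8 V

ρ = 0.0251 μΩ·m = 2.51×10^-8 Ω·m
A = π(d/2)² = π(9.1500e-04 m)² = 2.630e-06 m²
R₍20₎ = ρL/A = (2.51×10^-8)(601)/(2.630e-06) = 5.735 Ω
R₍68.5₎ = R₍20₎(1 + αΔT) = 5.735 × (1 + 0.0036×48.5) = 6.737 Ω
V = IR = 11.1 × 6.737 = 74.8 V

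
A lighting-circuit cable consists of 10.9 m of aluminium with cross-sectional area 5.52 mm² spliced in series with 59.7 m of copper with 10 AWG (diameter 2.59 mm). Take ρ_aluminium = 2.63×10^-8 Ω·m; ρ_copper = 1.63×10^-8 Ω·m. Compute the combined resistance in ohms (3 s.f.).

Segment 1: A = 5.52 mm² = 5.520e-06 m²
R₁ = ρL/A = (2.63×10^-8)(10.9)/(5.520e-06) = 0.05193 Ω
Segment 2: A = π(2.59/2 mm)² = π(1.2950e-03 m)² = 5.269e-06 m²
R₂ = (1.63×10^-8)(59.7)/(5.269e-06) = 0.1847 Ω
R = R₁ + R₂ = 0.237 Ω

0.237 Ω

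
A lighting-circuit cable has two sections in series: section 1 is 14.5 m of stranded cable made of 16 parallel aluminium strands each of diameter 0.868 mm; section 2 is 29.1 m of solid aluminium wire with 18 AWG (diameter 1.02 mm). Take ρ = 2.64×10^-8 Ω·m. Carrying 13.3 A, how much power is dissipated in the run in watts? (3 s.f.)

Section 1: A_strand = π(4.3400e-04)² = 5.917e-07 m²; R₁ = ρL/(N·A_s) = (2.64×10^-8)(14.5)/(16×5.917e-07) = 0.04043 Ω
Section 2: A = π(1.02/2 mm)² = π(5.1000e-04 m)² = 8.171e-07 m²
R₂ = (2.64×10^-8)(29.1)/(8.171e-07) = 0.9402 Ω
R = R₁ + R₂ = 0.9806 Ω
P = I²R = (13.3)² × 0.9806 = 173 W

173 W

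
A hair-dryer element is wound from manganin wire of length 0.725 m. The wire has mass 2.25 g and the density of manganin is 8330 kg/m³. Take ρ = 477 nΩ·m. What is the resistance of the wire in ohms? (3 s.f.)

ρ = 477 nΩ·m = 4.77×10^-7 Ω·m
A = m/(density·L) = 0.00225/(8330×0.725) = 3.7256e-07 m²
R = ρL/A = (4.77×10^-7)(0.725)/(3.7256e-07) = 0.928 Ω

0.928 Ω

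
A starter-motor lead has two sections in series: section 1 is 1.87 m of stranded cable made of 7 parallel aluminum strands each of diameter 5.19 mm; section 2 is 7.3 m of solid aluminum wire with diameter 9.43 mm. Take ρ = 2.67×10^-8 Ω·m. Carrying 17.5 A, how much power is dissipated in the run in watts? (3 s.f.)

Section 1: A_strand = π(2.5950e-03)² = 2.116e-05 m²; R₁ = ρL/(N·A_s) = (2.67×10^-8)(1.87)/(7×2.116e-05) = 3.372×10^-4 Ω
Section 2: A = π(d/2)² = π(4.7150e-03 m)² = 6.984e-05 m²
R₂ = (2.67×10^-8)(7.3)/(6.984e-05) = 0.002791 Ω
R = R₁ + R₂ = 0.003128 Ω
P = I²R = (17.5)² × 0.003128 = 0.958 W

0.958 W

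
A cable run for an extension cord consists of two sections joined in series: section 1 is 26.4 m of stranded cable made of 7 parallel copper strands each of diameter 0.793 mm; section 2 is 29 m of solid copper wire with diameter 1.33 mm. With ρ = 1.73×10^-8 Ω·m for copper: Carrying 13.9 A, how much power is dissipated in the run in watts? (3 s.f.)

Section 1: A_strand = π(3.9650e-04)² = 4.939e-07 m²; R₁ = ρL/(N·A_s) = (1.73×10^-8)(26.4)/(7×4.939e-07) = 0.1321 Ω
Section 2: A = π(d/2)² = π(6.6500e-04 m)² = 1.389e-06 m²
R₂ = (1.73×10^-8)(29)/(1.389e-06) = 0.3611 Ω
R = R₁ + R₂ = 0.4932 Ω
P = I²R = (13.9)² × 0.4932 = 95.3 W

95.3 W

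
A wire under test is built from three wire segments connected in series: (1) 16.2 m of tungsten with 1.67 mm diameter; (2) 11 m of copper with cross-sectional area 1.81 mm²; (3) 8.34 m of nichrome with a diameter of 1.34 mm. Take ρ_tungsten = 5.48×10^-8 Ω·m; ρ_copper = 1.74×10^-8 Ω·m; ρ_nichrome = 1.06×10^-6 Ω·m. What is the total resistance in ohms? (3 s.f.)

6.78 Ω

Seg 1: A = π(d/2)² = π(8.3500e-04 m)² = 2.190e-06 m²
R_1 = (5.48×10^-8)(16.2)/(2.190e-06) = 0.4053 Ω
Seg 2: A = 1.81 mm² = 1.810e-06 m²
R_2 = (1.74×10^-8)(11)/(1.810e-06) = 0.1057 Ω
Seg 3: A = π(d/2)² = π(6.7000e-04 m)² = 1.410e-06 m²
R_3 = (1.06×10^-6)(8.34)/(1.410e-06) = 6.269 Ω
R_total = R_1 + R_2 + R_3 = 6.78 Ω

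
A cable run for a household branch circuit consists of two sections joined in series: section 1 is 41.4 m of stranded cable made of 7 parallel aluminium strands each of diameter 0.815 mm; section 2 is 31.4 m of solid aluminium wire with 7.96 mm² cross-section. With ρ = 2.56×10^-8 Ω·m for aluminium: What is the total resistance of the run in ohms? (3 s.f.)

0.391 Ω

Section 1: A_strand = π(4.0750e-04)² = 5.217e-07 m²; R₁ = ρL/(N·A_s) = (2.56×10^-8)(41.4)/(7×5.217e-07) = 0.2902 Ω
Section 2: A = 7.96 mm² = 7.960e-06 m²
R₂ = (2.56×10^-8)(31.4)/(7.960e-06) = 0.101 Ω
R = R₁ + R₂ = 0.391 Ω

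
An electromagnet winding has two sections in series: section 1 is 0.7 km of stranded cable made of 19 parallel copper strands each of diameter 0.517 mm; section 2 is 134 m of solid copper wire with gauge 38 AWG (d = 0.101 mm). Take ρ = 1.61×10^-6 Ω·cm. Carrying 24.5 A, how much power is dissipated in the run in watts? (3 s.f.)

1.63×10^5 W

ρ = 1.61×10^-6 Ω·cm = 1.61×10^-8 Ω·m
Section 1: A_strand = π(2.5850e-04)² = 2.099e-07 m²; R₁ = ρL/(N·A_s) = (1.61×10^-8)(700)/(19×2.099e-07) = 2.826 Ω
Section 2: A = π(0.101/2 mm)² = π(5.0500e-05 m)² = 8.012e-09 m²
R₂ = (1.61×10^-8)(134)/(8.012e-09) = 269.3 Ω
R = R₁ + R₂ = 272.1 Ω
P = I²R = (24.5)² × 272.1 = 1.63×10^5 W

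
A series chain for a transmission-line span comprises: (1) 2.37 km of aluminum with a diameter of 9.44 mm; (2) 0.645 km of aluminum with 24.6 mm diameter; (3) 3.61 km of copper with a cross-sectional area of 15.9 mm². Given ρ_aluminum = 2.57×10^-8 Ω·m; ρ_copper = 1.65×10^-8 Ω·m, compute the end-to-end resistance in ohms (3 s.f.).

4.65 Ω

Seg 1: A = π(d/2)² = π(4.7200e-03 m)² = 6.999e-05 m²
R_1 = (2.57×10^-8)(2370)/(6.999e-05) = 0.8703 Ω
Seg 2: A = π(d/2)² = π(1.2300e-02 m)² = 4.753e-04 m²
R_2 = (2.57×10^-8)(645)/(4.753e-04) = 0.03488 Ω
Seg 3: A = 15.9 mm² = 1.590e-05 m²
R_3 = (1.65×10^-8)(3610)/(1.590e-05) = 3.746 Ω
R_total = R_1 + R_2 + R_3 = 4.65 Ω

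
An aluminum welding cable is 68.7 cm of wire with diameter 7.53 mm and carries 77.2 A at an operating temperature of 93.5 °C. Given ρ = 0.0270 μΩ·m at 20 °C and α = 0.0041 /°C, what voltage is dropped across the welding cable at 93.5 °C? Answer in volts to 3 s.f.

0.0418 V

ρ = 0.0270 μΩ·m = 2.70×10^-8 Ω·m
A = π(d/2)² = π(3.7650e-03 m)² = 4.453e-05 m²
R₍20₎ = ρL/A = (2.70×10^-8)(0.687)/(4.453e-05) = 4.165×10^-4 Ω
R₍93.5₎ = R₍20₎(1 + αΔT) = 4.165×10^-4 × (1 + 0.0041×73.5) = 5.420×10^-4 Ω
V = IR = 77.2 × 5.420×10^-4 = 0.0418 V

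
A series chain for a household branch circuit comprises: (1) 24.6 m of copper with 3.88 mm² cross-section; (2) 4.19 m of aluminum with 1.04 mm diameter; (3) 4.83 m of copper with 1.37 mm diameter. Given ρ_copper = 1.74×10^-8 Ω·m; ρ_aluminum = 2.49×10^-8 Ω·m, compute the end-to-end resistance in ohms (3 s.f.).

Seg 1: A = 3.88 mm² = 3.880e-06 m²
R_1 = (1.74×10^-8)(24.6)/(3.880e-06) = 0.1103 Ω
Seg 2: A = π(d/2)² = π(5.2000e-04 m)² = 8.495e-07 m²
R_2 = (2.49×10^-8)(4.19)/(8.495e-07) = 0.1228 Ω
Seg 3: A = π(d/2)² = π(6.8500e-04 m)² = 1.474e-06 m²
R_3 = (1.74×10^-8)(4.83)/(1.474e-06) = 0.05701 Ω
R_total = R_1 + R_2 + R_3 = 0.290 Ω

0.290 Ω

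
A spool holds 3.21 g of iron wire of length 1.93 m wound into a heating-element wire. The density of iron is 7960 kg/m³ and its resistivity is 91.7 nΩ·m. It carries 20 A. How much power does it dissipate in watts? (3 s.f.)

ρ = 91.7 nΩ·m = 9.17×10^-8 Ω·m
A = m/(density·L) = 0.00321/(7960×1.93) = 2.0895e-07 m²
R = ρL/A = (9.17×10^-8)(1.93)/(2.0895e-07) = 0.847 Ω
P = I²R = (20)² × 0.847 = 339 W

339 W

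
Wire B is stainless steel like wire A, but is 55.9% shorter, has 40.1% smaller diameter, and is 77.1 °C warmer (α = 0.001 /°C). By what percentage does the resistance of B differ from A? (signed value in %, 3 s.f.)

R ∝ ρL/d² with ρ ∝ (1+αΔT), so R_B/R_A = (1 − 55.9/100) × (1 − 40.1/100)⁻² × (1 + 0.001×77.1)
= 0.441 × 2.787 × 1.077 = 1.324
(R_B − R_A)/R_A = 1.324 − 1 = 32.4%

32.4%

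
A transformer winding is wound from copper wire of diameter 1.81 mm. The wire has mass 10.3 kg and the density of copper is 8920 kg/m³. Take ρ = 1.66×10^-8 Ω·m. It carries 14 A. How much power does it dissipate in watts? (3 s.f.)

A = π(d/2)² = π(9.0500e-04 m)² = 2.5730e-06 m²
L = m/(density·A) = 10.3/(8920×2.5730e-06) = 448.8 m
R = ρL/A = (1.66×10^-8)(448.8)/(2.5730e-06) = 2.895 Ω
P = I²R = (14)² × 2.895 = 567 W

567 W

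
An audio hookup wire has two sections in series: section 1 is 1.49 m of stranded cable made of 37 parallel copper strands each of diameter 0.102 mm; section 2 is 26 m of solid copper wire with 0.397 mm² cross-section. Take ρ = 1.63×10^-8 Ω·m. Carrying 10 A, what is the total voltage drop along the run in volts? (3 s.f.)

Section 1: A_strand = π(5.1000e-05)² = 8.171e-09 m²; R₁ = ρL/(N·A_s) = (1.63×10^-8)(1.49)/(37×8.171e-09) = 0.08033 Ω
Section 2: A = 0.397 mm² = 3.970e-07 m²
R₂ = (1.63×10^-8)(26)/(3.970e-07) = 1.068 Ω
R = R₁ + R₂ = 1.148 Ω
V = IR = 10 × 1.148 = 11.5 V

11.5 V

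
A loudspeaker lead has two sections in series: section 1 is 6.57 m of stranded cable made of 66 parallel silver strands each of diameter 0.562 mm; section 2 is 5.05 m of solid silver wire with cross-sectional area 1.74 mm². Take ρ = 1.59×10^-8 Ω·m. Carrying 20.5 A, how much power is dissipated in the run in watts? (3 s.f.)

22.1 W

Section 1: A_strand = π(2.8100e-04)² = 2.481e-07 m²; R₁ = ρL/(N·A_s) = (1.59×10^-8)(6.57)/(66×2.481e-07) = 0.006381 Ω
Section 2: A = 1.74 mm² = 1.740e-06 m²
R₂ = (1.59×10^-8)(5.05)/(1.740e-06) = 0.04615 Ω
R = R₁ + R₂ = 0.05253 Ω
P = I²R = (20.5)² × 0.05253 = 22.1 W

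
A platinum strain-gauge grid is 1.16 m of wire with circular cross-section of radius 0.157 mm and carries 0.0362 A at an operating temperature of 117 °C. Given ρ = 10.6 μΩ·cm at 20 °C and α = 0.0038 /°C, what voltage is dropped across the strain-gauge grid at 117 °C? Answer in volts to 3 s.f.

0.0787 V

ρ = 10.6 μΩ·cm = 1.06×10^-7 Ω·m
A = πr² = π(1.5700e-04 m)² = 7.744e-08 m²
R₍20₎ = ρL/A = (1.06×10^-7)(1.16)/(7.744e-08) = 1.588 Ω
R₍117₎ = R₍20₎(1 + αΔT) = 1.588 × (1 + 0.0038×97) = 2.173 Ω
V = IR = 0.0362 × 2.173 = 0.0787 V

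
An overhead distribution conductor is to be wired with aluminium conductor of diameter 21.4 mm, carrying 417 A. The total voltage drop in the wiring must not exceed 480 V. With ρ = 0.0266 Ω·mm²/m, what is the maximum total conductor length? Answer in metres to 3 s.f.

ρ = 0.0266 Ω·mm²/m = 2.66×10^-8 Ω·m
A = π(d/2)² = π(1.0700e-02 m)² = 3.597e-04 m²
L_max = V_max·A/(1·ρI) = (480)(3.597e-04)/(2.66×10^-8×417) = 15600 m

15600 m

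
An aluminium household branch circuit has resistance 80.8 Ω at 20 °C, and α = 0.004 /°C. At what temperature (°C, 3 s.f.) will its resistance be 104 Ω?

R = R₀(1 + α(T − T₀)) ⇒ T = T₀ + (R/R₀ − 1)/α
T = 20 + (104/80.8 − 1)/0.004 = 20 + (0.2871)/0.004 = 91.8 °C

91.8 °C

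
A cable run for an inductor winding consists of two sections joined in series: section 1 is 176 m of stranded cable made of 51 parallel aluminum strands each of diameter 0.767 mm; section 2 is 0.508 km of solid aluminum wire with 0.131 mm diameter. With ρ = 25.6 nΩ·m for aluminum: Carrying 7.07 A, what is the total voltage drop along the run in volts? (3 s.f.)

6820 V

ρ = 25.6 nΩ·m = 2.56×10^-8 Ω·m
Section 1: A_strand = π(3.8350e-04)² = 4.620e-07 m²; R₁ = ρL/(N·A_s) = (2.56×10^-8)(176)/(51×4.620e-07) = 0.1912 Ω
Section 2: A = π(d/2)² = π(6.5500e-05 m)² = 1.348e-08 m²
R₂ = (2.56×10^-8)(508)/(1.348e-08) = 964.9 Ω
R = R₁ + R₂ = 965.1 Ω
V = IR = 7.07 × 965.1 = 6820 V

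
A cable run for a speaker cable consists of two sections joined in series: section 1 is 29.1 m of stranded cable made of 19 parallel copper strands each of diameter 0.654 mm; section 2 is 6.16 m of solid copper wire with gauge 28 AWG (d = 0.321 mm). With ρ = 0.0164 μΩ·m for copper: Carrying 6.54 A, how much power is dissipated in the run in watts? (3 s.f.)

ρ = 0.0164 μΩ·m = 1.64×10^-8 Ω·m
Section 1: A_strand = π(3.2700e-04)² = 3.359e-07 m²; R₁ = ρL/(N·A_s) = (1.64×10^-8)(29.1)/(19×3.359e-07) = 0.07477 Ω
Section 2: A = π(0.321/2 mm)² = π(1.6050e-04 m)² = 8.093e-08 m²
R₂ = (1.64×10^-8)(6.16)/(8.093e-08) = 1.248 Ω
R = R₁ + R₂ = 1.323 Ω
P = I²R = (6.54)² × 1.323 = 56.6 W

56.6 W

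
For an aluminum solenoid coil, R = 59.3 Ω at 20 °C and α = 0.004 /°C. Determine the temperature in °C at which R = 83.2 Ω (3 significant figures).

121 °C

R = R₀(1 + α(T − T₀)) ⇒ T = T₀ + (R/R₀ − 1)/α
T = 20 + (83.2/59.3 − 1)/0.004 = 20 + (0.403)/0.004 = 121 °C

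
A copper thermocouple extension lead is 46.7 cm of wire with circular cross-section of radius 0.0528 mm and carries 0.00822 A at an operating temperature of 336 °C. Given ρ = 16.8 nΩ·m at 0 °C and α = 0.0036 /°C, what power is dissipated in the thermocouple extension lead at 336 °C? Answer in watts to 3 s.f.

1.34×10^-4 W

ρ = 16.8 nΩ·m = 1.68×10^-8 Ω·m
A = πr² = π(5.2800e-05 m)² = 8.758e-09 m²
R₍0₎ = ρL/A = (1.68×10^-8)(0.467)/(8.758e-09) = 0.8958 Ω
R₍336₎ = R₍0₎(1 + αΔT) = 0.8958 × (1 + 0.0036×336) = 1.979 Ω
P = I²R = (0.00822)² × 1.979 = 1.34×10^-4 W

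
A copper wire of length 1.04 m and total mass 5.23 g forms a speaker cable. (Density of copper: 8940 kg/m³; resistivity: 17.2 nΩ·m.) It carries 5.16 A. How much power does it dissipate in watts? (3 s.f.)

ρ = 17.2 nΩ·m = 1.72×10^-8 Ω·m
A = m/(density·L) = 0.00523/(8940×1.04) = 5.6251e-07 m²
R = ρL/A = (1.72×10^-8)(1.04)/(5.6251e-07) = 0.0318 Ω
P = I²R = (5.16)² × 0.0318 = 0.847 W

0.847 W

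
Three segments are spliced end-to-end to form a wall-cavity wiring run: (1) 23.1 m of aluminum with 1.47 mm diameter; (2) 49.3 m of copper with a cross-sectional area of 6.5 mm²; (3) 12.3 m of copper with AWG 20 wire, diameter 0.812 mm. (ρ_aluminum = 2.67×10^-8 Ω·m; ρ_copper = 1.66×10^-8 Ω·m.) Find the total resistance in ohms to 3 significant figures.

Seg 1: A = π(d/2)² = π(7.3500e-04 m)² = 1.697e-06 m²
R_1 = (2.67×10^-8)(23.1)/(1.697e-06) = 0.3634 Ω
Seg 2: A = 6.5 mm² = 6.500e-06 m²
R_2 = (1.66×10^-8)(49.3)/(6.500e-06) = 0.1259 Ω
Seg 3: A = π(0.812/2 mm)² = π(4.0600e-04 m)² = 5.178e-07 m²
R_3 = (1.66×10^-8)(12.3)/(5.178e-07) = 0.3943 Ω
R_total = R_1 + R_2 + R_3 = 0.884 Ω

0.884 Ω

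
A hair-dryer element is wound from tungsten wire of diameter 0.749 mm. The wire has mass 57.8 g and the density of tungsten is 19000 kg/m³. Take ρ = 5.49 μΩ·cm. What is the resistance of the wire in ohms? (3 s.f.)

0.860 Ω

ρ = 5.49 μΩ·cm = 5.49×10^-8 Ω·m
A = π(d/2)² = π(3.7450e-04 m)² = 4.4061e-07 m²
L = m/(density·A) = 0.0578/(19000×4.4061e-07) = 6.904 m
R = ρL/A = (5.49×10^-8)(6.904)/(4.4061e-07) = 0.860 Ω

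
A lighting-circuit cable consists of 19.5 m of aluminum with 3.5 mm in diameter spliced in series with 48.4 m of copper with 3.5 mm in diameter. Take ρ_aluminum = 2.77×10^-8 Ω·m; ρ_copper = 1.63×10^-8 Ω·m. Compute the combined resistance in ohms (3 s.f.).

Segment 1: A = π(d/2)² = π(1.7500e-03 m)² = 9.621e-06 m²
R₁ = ρL/A = (2.77×10^-8)(19.5)/(9.621e-06) = 0.05614 Ω
R₂ = (1.63×10^-8)(48.4)/(9.621e-06) = 0.082 Ω
R = R₁ + R₂ = 0.138 Ω

0.138 Ω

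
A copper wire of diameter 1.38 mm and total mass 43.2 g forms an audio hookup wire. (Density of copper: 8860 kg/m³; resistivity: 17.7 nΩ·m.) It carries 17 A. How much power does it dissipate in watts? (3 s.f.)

ρ = 17.7 nΩ·m = 1.77×10^-8 Ω·m
A = π(d/2)² = π(6.9000e-04 m)² = 1.4957e-06 m²
L = m/(density·A) = 0.0432/(8860×1.4957e-06) = 3.26 m
R = ρL/A = (1.77×10^-8)(3.26)/(1.4957e-06) = 0.03858 Ω
P = I²R = (17)² × 0.03858 = 11.1 W

11.1 W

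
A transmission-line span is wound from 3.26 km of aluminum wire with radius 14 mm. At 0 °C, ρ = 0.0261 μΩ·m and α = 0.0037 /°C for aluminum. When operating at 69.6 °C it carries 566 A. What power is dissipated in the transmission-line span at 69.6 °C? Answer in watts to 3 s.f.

ρ = 0.0261 μΩ·m = 2.61×10^-8 Ω·m
A = πr² = π(1.4000e-02 m)² = 6.158e-04 m²
R₍0₎ = ρL/A = (2.61×10^-8)(3260)/(6.158e-04) = 0.1382 Ω
R₍69.6₎ = R₍0₎(1 + αΔT) = 0.1382 × (1 + 0.0037×69.6) = 0.1738 Ω
P = I²R = (566)² × 0.1738 = 55700 W

55700 W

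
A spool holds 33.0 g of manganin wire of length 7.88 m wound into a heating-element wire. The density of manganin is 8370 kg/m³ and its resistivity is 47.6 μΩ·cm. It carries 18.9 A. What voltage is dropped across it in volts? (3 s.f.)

142 V

ρ = 47.6 μΩ·cm = 4.76×10^-7 Ω·m
A = m/(density·L) = 0.033/(8370×7.88) = 5.0034e-07 m²
R = ρL/A = (4.76×10^-7)(7.88)/(5.0034e-07) = 7.497 Ω
V = IR = 18.9 × 7.497 = 142 V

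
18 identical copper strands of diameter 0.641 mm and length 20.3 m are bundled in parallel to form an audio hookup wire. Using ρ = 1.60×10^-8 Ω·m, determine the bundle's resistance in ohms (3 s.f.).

0.0559 Ω

A_strand = π(3.2050e-04 m)² = 3.227e-07 m²
R_strand = ρL/A = (1.60×10^-8)(20.3)/(3.227e-07) = 1.006 Ω
R_total = R_strand/N = 1.006/18 = 0.0559 Ω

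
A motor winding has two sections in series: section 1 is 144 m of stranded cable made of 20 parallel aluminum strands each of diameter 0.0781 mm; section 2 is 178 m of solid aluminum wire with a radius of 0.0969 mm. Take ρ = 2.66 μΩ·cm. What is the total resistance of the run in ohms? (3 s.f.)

ρ = 2.66 μΩ·cm = 2.66×10^-8 Ω·m
Section 1: A_strand = π(3.9050e-05)² = 4.791e-09 m²; R₁ = ρL/(N·A_s) = (2.66×10^-8)(144)/(20×4.791e-09) = 39.98 Ω
Section 2: A = πr² = π(9.6900e-05 m)² = 2.950e-08 m²
R₂ = (2.66×10^-8)(178)/(2.950e-08) = 160.5 Ω
R = R₁ + R₂ = 200 Ω

200 Ω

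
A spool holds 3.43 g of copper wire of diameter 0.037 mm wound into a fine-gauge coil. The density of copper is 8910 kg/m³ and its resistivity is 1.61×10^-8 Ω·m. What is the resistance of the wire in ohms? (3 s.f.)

A = π(d/2)² = π(1.8500e-05 m)² = 1.0752e-09 m²
L = m/(density·A) = 0.00343/(8910×1.0752e-09) = 358 m
R = ρL/A = (1.61×10^-8)(358)/(1.0752e-09) = 5360 Ω

5360 Ω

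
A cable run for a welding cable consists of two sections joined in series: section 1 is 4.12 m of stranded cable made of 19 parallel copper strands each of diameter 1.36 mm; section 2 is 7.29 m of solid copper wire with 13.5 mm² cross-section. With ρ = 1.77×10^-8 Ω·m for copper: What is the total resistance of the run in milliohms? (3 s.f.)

Section 1: A_strand = π(6.8000e-04)² = 1.453e-06 m²; R₁ = ρL/(N·A_s) = (1.77×10^-8)(4.12)/(19×1.453e-06) = 0.002642 Ω
Section 2: A = 13.5 mm² = 1.350e-05 m²
R₂ = (1.77×10^-8)(7.29)/(1.350e-05) = 0.009558 Ω
R = R₁ + R₂ = 12.2 mΩ

12.2 mΩ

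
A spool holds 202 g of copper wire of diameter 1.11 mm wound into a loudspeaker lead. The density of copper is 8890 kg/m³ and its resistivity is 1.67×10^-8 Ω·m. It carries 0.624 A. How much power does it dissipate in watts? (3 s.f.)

0.158 W

A = π(d/2)² = π(5.5500e-04 m)² = 9.6769e-07 m²
L = m/(density·A) = 0.202/(8890×9.6769e-07) = 23.48 m
R = ρL/A = (1.67×10^-8)(23.48)/(9.6769e-07) = 0.4052 Ω
P = I²R = (0.624)² × 0.4052 = 0.158 W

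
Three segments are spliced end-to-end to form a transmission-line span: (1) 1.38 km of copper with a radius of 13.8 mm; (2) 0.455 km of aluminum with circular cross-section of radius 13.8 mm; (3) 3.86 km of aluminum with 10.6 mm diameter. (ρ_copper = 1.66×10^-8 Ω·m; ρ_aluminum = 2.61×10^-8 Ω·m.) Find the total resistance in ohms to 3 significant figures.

Seg 1: A = πr² = π(1.3800e-02 m)² = 5.983e-04 m²
R_1 = (1.66×10^-8)(1380)/(5.983e-04) = 0.03829 Ω
Seg 2: A = πr² = π(1.3800e-02 m)² = 5.983e-04 m²
R_2 = (2.61×10^-8)(455)/(5.983e-04) = 0.01985 Ω
Seg 3: A = π(d/2)² = π(5.3000e-03 m)² = 8.825e-05 m²
R_3 = (2.61×10^-8)(3860)/(8.825e-05) = 1.142 Ω
R_total = R_1 + R_2 + R_3 = 1.20 Ω

1.20 Ω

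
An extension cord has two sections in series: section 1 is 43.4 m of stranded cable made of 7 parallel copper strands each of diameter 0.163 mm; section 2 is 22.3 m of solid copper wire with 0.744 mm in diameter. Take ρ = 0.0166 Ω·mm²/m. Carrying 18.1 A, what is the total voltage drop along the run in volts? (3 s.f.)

105 V

ρ = 0.0166 Ω·mm²/m = 1.66×10^-8 Ω·m
Section 1: A_strand = π(8.1500e-05)² = 2.087e-08 m²; R₁ = ρL/(N·A_s) = (1.66×10^-8)(43.4)/(7×2.087e-08) = 4.932 Ω
Section 2: A = π(d/2)² = π(3.7200e-04 m)² = 4.347e-07 m²
R₂ = (1.66×10^-8)(22.3)/(4.347e-07) = 0.8515 Ω
R = R₁ + R₂ = 5.784 Ω
V = IR = 18.1 × 5.784 = 105 V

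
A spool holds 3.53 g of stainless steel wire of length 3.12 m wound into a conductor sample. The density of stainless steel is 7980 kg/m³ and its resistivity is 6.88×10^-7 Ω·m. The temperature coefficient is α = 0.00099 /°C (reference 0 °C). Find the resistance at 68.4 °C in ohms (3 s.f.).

16.2 Ω

A = m/(density·L) = 0.00353/(7980×3.12) = 1.4178e-07 m²
R = ρL/A = (6.88×10^-7)(3.12)/(1.4178e-07) = 15.14 Ω
R(68.4 °C) = 15.14 × (1 + 0.00099×68.4) = 16.2 Ω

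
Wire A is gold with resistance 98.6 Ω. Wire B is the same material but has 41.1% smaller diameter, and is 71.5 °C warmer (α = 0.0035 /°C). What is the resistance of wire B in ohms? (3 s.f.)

355 Ω

R ∝ ρL/d² with ρ ∝ (1+αΔT), so R_B/R_A = (1 − 41.1/100)⁻² × (1 + 0.0035×71.5)
= 2.882 × 1.25 = 3.604
R_B = 3.604 × 98.6 = 355 Ω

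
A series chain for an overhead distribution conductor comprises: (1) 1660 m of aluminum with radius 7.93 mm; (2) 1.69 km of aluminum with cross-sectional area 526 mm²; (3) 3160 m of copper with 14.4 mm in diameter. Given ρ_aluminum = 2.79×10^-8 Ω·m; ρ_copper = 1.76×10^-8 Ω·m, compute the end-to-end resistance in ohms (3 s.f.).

Seg 1: A = πr² = π(7.9300e-03 m)² = 1.976e-04 m²
R_1 = (2.79×10^-8)(1660)/(1.976e-04) = 0.2344 Ω
Seg 2: A = 526 mm² = 5.260e-04 m²
R_2 = (2.79×10^-8)(1690)/(5.260e-04) = 0.08964 Ω
Seg 3: A = π(d/2)² = π(7.2000e-03 m)² = 1.629e-04 m²
R_3 = (1.76×10^-8)(3160)/(1.629e-04) = 0.3415 Ω
R_total = R_1 + R_2 + R_3 = 0.666 Ω

0.666 Ω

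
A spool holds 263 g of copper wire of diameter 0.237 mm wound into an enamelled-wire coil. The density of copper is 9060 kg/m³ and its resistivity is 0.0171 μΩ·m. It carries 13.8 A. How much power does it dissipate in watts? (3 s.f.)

48600 W

ρ = 0.0171 μΩ·m = 1.71×10^-8 Ω·m
A = π(d/2)² = π(1.1850e-04 m)² = 4.4115e-08 m²
L = m/(density·A) = 0.263/(9060×4.4115e-08) = 658 m
R = ρL/A = (1.71×10^-8)(658)/(4.4115e-08) = 255.1 Ω
P = I²R = (13.8)² × 255.1 = 48600 W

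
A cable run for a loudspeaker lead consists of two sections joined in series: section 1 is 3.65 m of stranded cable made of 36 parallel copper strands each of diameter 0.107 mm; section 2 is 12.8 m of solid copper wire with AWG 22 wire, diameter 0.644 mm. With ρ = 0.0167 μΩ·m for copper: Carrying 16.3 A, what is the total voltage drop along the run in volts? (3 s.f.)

13.8 V

ρ = 0.0167 μΩ·m = 1.67×10^-8 Ω·m
Section 1: A_strand = π(5.3500e-05)² = 8.992e-09 m²; R₁ = ρL/(N·A_s) = (1.67×10^-8)(3.65)/(36×8.992e-09) = 0.1883 Ω
Section 2: A = π(0.644/2 mm)² = π(3.2200e-04 m)² = 3.257e-07 m²
R₂ = (1.67×10^-8)(12.8)/(3.257e-07) = 0.6562 Ω
R = R₁ + R₂ = 0.8445 Ω
V = IR = 16.3 × 0.8445 = 13.8 V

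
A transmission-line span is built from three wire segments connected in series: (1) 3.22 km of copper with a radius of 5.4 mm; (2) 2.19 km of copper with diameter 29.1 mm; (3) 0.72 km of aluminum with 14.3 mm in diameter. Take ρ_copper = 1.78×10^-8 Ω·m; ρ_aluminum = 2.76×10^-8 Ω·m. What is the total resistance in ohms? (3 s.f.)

Seg 1: A = πr² = π(5.4000e-03 m)² = 9.161e-05 m²
R_1 = (1.78×10^-8)(3220)/(9.161e-05) = 0.6257 Ω
Seg 2: A = π(d/2)² = π(1.4550e-02 m)² = 6.651e-04 m²
R_2 = (1.78×10^-8)(2190)/(6.651e-04) = 0.05861 Ω
Seg 3: A = π(d/2)² = π(7.1500e-03 m)² = 1.606e-04 m²
R_3 = (2.76×10^-8)(720)/(1.606e-04) = 0.1237 Ω
R_total = R_1 + R_2 + R_3 = 0.808 Ω

0.808 Ω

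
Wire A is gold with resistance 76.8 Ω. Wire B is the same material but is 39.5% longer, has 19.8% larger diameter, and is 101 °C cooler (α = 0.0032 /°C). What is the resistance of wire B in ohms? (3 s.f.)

50.5 Ω

R ∝ ρL/d² with ρ ∝ (1+αΔT), so R_B/R_A = (1 + 39.5/100) × (1 + 19.8/100)⁻² × (1 − 0.0032×101)
= 1.395 × 0.6968 × 0.6768 = 0.6578
R_B = 0.6578 × 76.8 = 50.5 Ω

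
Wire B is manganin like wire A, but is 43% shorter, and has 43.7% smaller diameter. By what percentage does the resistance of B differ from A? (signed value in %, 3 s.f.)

79.8%

R ∝ L/d², so R_B/R_A = (1 − 43/100) × (1 − 43.7/100)⁻²
= 0.57 × 3.155 = 1.798
(R_B − R_A)/R_A = 1.798 − 1 = 79.8%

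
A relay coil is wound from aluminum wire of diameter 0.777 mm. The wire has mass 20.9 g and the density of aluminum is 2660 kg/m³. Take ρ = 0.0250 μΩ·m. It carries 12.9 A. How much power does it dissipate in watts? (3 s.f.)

145 W

ρ = 0.0250 μΩ·m = 2.50×10^-8 Ω·m
A = π(d/2)² = π(3.8850e-04 m)² = 4.7417e-07 m²
L = m/(density·A) = 0.0209/(2660×4.7417e-07) = 16.57 m
R = ρL/A = (2.50×10^-8)(16.57)/(4.7417e-07) = 0.8737 Ω
P = I²R = (12.9)² × 0.8737 = 145 W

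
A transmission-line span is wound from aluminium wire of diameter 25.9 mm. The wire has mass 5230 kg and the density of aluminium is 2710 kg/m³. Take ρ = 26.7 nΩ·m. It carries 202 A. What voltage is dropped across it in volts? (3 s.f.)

ρ = 26.7 nΩ·m = 2.67×10^-8 Ω·m
A = π(d/2)² = π(1.2950e-02 m)² = 5.2685e-04 m²
L = m/(density·A) = 5230/(2710×5.2685e-04) = 3663 m
R = ρL/A = (2.67×10^-8)(3663)/(5.2685e-04) = 0.1856 Ω
V = IR = 202 × 0.1856 = 37.5 V

37.5 V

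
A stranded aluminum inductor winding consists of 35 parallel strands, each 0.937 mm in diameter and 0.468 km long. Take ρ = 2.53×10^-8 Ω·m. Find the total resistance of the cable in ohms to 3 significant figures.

A_strand = π(4.6850e-04 m)² = 6.896e-07 m²
R_strand = ρL/A = (2.53×10^-8)(468)/(6.896e-07) = 17.17 Ω
R_total = R_strand/N = 17.17/35 = 0.491 Ω

0.491 Ω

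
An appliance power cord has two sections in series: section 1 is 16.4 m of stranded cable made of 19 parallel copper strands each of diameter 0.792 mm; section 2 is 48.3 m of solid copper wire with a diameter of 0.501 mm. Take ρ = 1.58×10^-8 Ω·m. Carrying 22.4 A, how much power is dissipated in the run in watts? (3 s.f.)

1960 W

Section 1: A_strand = π(3.9600e-04)² = 4.927e-07 m²; R₁ = ρL/(N·A_s) = (1.58×10^-8)(16.4)/(19×4.927e-07) = 0.02768 Ω
Section 2: A = π(d/2)² = π(2.5050e-04 m)² = 1.971e-07 m²
R₂ = (1.58×10^-8)(48.3)/(1.971e-07) = 3.871 Ω
R = R₁ + R₂ = 3.899 Ω
P = I²R = (22.4)² × 3.899 = 1960 W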